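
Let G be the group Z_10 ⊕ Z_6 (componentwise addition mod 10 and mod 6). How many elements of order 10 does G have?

12

An element (a,b) has order lcm(ord(a), ord(b)); count pairs with lcm equal to 10.
Enumerating gives 12 such elements.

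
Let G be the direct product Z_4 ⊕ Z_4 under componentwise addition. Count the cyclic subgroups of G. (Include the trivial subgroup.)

10

Each element a generates a cyclic subgroup ⟨a⟩; distinct elements may generate the same one (a cyclic group of order d has φ(d) generators).
Cyclic subgroups by order — order 1: 1; order 2: 3; order 4: 6.
Total: 10.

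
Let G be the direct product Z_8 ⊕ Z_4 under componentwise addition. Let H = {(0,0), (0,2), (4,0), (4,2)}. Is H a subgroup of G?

Yes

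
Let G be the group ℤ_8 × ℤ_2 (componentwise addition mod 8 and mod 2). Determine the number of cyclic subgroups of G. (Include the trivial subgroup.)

8

Each element a generates a cyclic subgroup ⟨a⟩; distinct elements may generate the same one (a cyclic group of order d has φ(d) generators).
Cyclic subgroups by order — order 1: 1; order 2: 3; order 4: 2; order 8: 2.
Total: 8.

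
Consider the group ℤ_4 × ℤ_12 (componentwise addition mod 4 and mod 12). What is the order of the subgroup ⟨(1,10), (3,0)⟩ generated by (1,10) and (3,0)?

|⟨(1,10)⟩| = 12 and |⟨(3,0)⟩| = 4, so |H| is a multiple of lcm(12, 4) = 12 and divides |G| = 48.
Closing under the operation: H = {(0,0), (0,2), (0,4), (0,6), (0,8), (0,10), (1,0), (1,2), (1,4), (1,6), (1,8), (1,10), (2,0), (2,2), (2,4), (2,6), (2,8), (2,10), (3,0), (3,2), (3,4), (3,6), (3,8), (3,10)}, so |H| = 24.

24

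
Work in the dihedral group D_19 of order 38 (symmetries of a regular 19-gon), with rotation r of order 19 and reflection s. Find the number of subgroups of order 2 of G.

19

|G| = 38 and 2 | 38, so subgroups of order 2 are possible by Lagrange.
The subgroups of order 2 are: {e, r^10s}; {e, r^11s}; {e, r^12s}; {e, r^13s}; … (19 in all).
So G has 19 subgroups of order 2.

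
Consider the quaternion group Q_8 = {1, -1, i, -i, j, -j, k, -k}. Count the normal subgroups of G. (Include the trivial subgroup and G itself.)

G has 6 subgroups. Checking conjugation-invariance by order — order 1: 1/1 normal; order 2: 1/1 normal; order 4: 3/3 normal; order 8: 1/1 normal.
Total normal subgroups: 6.

6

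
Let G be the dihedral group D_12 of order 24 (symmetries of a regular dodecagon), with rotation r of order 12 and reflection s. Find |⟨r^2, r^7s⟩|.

12

|⟨r^2⟩| = 6 and |⟨r^7s⟩| = 2, so |H| is a multiple of lcm(6, 2) = 6 and divides |G| = 24.
Closing under the operation: H = {e, r^2, r^4, r^6, r^8, r^10, rs, r^3s, r^5s, r^7s, r^9s, r^11s}, so |H| = 12.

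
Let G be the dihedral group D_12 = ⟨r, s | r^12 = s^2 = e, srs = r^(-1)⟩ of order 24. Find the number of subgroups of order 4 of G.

|G| = 24 and 4 | 24, so subgroups of order 4 are possible by Lagrange.
The subgroups of order 4 are: {e, r^6, r^4s, r^10s}; {e, r^6, r^5s, r^11s}; {e, r^6, r^2s, r^8s}; {e, r^3, r^6, r^9}; … (7 in all).
So G has 7 subgroups of order 4.

7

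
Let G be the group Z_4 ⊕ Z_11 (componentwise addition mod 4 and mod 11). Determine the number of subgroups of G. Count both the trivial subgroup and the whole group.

6

|G| = 44, so by Lagrange every subgroup order divides 44. Divisors: 1, 2, 4, 11, 22, 44.
Subgroups by order — order 1: 1; order 2: 1; order 4: 1; order 11: 1; order 22: 1; order 44: 1.
Total: 1 + 1 + 1 + 1 + 1 + 1 = 6.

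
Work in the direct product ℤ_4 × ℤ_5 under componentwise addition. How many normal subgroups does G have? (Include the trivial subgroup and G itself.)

G is abelian, so every subgroup is normal.
G has 6 subgroups in total, hence 6 normal subgroups.

6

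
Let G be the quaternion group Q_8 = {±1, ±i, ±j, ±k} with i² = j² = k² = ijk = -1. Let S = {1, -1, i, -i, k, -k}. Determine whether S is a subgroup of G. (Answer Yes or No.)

|S| = 6 does not divide |G| = 8, so by Lagrange S is not a subgroup.

No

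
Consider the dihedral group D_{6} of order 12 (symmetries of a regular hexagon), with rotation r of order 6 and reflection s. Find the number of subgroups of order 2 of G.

7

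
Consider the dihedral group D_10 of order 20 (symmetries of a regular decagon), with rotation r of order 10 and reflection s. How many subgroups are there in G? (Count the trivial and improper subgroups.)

|G| = 20, so by Lagrange every subgroup order divides 20. Divisors: 1, 2, 4, 5, 10, 20.
Subgroups by order — order 1: 1; order 2: 11; order 4: 5; order 5: 1; order 10: 3; order 20: 1.
Total: 1 + 11 + 5 + 1 + 3 + 1 = 22.

22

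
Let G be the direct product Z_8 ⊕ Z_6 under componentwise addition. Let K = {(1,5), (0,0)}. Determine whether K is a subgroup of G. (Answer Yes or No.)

(1,5) ∈ K but its inverse (7,1) ∉ K, so K is not a subgroup.

No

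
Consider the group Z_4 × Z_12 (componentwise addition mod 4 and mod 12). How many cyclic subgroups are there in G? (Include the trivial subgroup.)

20

Each element a generates a cyclic subgroup ⟨a⟩; distinct elements may generate the same one (a cyclic group of order d has φ(d) generators).
Cyclic subgroups by order — order 1: 1; order 2: 3; order 3: 1; order 4: 6; order 6: 3; order 12: 6.
Total: 20.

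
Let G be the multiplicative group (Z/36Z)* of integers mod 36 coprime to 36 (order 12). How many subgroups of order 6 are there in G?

3

|G| = 12 and 6 | 12, so subgroups of order 6 are possible by Lagrange.
The subgroups of order 6 are: {1, 11, 13, 23, 25, 35}; {1, 5, 13, 17, 25, 29}; {1, 7, 13, 19, 25, 31}.
So G has 3 subgroups of order 6.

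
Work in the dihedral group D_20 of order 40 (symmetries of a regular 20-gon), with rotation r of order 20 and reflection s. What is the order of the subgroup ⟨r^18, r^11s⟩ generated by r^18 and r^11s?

|⟨r^18⟩| = 10 and |⟨r^11s⟩| = 2, so |H| is a multiple of lcm(10, 2) = 10 and divides |G| = 40.
Closing under the operation: H = {e, r^2, r^4, r^6, r^8, r^10, r^12, r^14, r^16, r^18, rs, r^3s, r^5s, r^7s, r^9s, r^11s, r^13s, r^15s, r^17s, r^19s}, so |H| = 20.

20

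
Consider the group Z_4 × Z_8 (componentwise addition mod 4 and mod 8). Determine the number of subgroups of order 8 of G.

7

|G| = 32 and 8 | 32, so subgroups of order 8 are possible by Lagrange.
The subgroups of order 8 are: {(0,0), (0,1), (0,2), (0,3), (0,4), (0,5), (0,6), (0,7)}; {(0,0), (0,2), (0,4), (0,6), (2,0), (2,2), (2,4), (2,6)}; {(0,0), (0,2), (0,4), (0,6), (2,1), (2,3), (2,5), (2,7)}; {(0,0), (0,4), (1,0), (1,4), (2,0), (2,4), (3,0), (3,4)}; … (7 in all).
So G has 7 subgroups of order 8.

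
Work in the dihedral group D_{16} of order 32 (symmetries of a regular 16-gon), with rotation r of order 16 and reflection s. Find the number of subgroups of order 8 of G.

|G| = 32 and 8 | 32, so subgroups of order 8 are possible by Lagrange.
The subgroups of order 8 are: {e, r^2, r^4, r^6, r^8, r^10, r^12, r^14}; {e, r^4, r^8, r^12, r^2s, r^6s, r^10s, r^14s}; {e, r^4, r^8, r^12, r^3s, r^7s, r^11s, r^15s}; {e, r^4, r^8, r^12, s, r^4s, r^8s, r^12s}; … (5 in all).
So G has 5 subgroups of order 8.

5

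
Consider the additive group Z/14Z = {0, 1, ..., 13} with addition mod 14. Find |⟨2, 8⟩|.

|⟨2⟩| = 7 and |⟨8⟩| = 7, so |H| is a multiple of lcm(7, 7) = 7 and divides |G| = 14.
Closing under the operation: H = {0, 2, 4, 6, 8, 10, 12}, so |H| = 7.

7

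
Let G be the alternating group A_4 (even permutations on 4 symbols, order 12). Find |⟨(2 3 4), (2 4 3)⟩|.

3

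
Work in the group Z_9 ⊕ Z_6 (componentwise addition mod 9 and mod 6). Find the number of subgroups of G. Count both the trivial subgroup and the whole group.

|G| = 54, so by Lagrange every subgroup order divides 54. Divisors: 1, 2, 3, 6, 9, 18, 27, 54.
Subgroups by order — order 1: 1; order 2: 1; order 3: 4; order 6: 4; order 9: 4; order 18: 4; order 27: 1; order 54: 1.
Total: 1 + 1 + 4 + 4 + 4 + 4 + 1 + 1 = 20.

20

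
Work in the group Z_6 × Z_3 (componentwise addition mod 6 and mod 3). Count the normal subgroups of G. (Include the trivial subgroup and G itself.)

12

G is abelian, so every subgroup is normal.
G has 12 subgroups in total, hence 12 normal subgroups.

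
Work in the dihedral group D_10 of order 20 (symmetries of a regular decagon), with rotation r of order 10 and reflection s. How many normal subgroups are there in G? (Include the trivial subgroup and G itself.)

7

G has 22 subgroups. Checking conjugation-invariance by order — order 1: 1/1 normal; order 2: 1/11 normal; order 4: 0/5 normal; order 5: 1/1 normal; order 10: 3/3 normal; order 20: 1/1 normal.
Total normal subgroups: 7.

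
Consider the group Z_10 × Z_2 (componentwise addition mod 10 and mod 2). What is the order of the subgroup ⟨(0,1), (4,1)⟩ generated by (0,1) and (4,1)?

|⟨(0,1)⟩| = 2 and |⟨(4,1)⟩| = 10, so |H| is a multiple of lcm(2, 10) = 10 and divides |G| = 20.
Closing under the operation: H = {(0,0), (0,1), (2,0), (2,1), (4,0), (4,1), (6,0), (6,1), (8,0), (8,1)}, so |H| = 10.

10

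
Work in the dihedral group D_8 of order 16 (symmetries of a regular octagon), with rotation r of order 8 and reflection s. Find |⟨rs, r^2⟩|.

|⟨rs⟩| = 2 and |⟨r^2⟩| = 4, so |H| is a multiple of lcm(2, 4) = 4 and divides |G| = 16.
Closing under the operation: H = {e, r^2, r^4, r^6, rs, r^3s, r^5s, r^7s}, so |H| = 8.

8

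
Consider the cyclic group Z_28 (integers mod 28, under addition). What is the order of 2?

14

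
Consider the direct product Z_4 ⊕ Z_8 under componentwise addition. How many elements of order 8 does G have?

An element (a,b) has order lcm(ord(a), ord(b)); count pairs with lcm equal to 8.
Enumerating gives 16 such elements.

16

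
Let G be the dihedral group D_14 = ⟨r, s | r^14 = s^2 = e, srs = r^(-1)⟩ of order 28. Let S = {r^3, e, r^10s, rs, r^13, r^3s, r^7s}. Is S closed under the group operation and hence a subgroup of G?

r^13 ∈ S but its inverse r ∉ S, so S is not a subgroup.

No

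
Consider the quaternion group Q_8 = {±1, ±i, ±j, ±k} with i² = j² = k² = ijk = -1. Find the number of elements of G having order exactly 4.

6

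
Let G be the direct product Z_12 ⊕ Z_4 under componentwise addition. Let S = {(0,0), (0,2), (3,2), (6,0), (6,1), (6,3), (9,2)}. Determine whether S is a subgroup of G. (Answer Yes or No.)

No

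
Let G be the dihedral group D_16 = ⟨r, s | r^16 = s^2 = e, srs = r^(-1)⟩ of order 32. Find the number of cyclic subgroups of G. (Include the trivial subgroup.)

Each element a generates a cyclic subgroup ⟨a⟩; distinct elements may generate the same one (a cyclic group of order d has φ(d) generators).
Cyclic subgroups by order — order 1: 1; order 2: 17; order 4: 1; order 8: 1; order 16: 1.
Total: 21.

21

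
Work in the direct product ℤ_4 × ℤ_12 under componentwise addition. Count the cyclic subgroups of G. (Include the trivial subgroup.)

20

A cyclic subgroup of order d is generated by each of its φ(d) elements of order d, so the cyclic subgroups of order d number (#elements of order d)/φ(d).
Cyclic subgroups by order — order 1: 1; order 2: 3; order 3: 1; order 4: 6; order 6: 3; order 12: 6.
Total: 20.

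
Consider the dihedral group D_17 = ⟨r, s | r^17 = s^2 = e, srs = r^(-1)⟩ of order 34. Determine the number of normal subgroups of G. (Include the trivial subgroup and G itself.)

3

G has 20 subgroups. Checking conjugation-invariance by order — order 1: 1/1 normal; order 2: 0/17 normal; order 17: 1/1 normal; order 34: 1/1 normal.
Total normal subgroups: 3.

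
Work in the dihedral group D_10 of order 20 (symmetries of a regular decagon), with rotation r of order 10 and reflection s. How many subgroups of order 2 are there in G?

11

|G| = 20 and 2 | 20, so subgroups of order 2 are possible by Lagrange.
The subgroups of order 2 are: {e, r^2s}; {e, r^3s}; {e, r^4s}; {e, r^5}; … (11 in all).
So G has 11 subgroups of order 2.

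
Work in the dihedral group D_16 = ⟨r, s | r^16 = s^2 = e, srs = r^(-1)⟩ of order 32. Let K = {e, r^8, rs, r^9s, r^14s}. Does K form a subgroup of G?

|K| = 5 does not divide |G| = 32, so by Lagrange K is not a subgroup.

No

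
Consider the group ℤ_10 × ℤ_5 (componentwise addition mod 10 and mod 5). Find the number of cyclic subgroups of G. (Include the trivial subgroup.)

Each element a generates a cyclic subgroup ⟨a⟩; distinct elements may generate the same one (a cyclic group of order d has φ(d) generators).
Cyclic subgroups by order — order 1: 1; order 2: 1; order 5: 6; order 10: 6.
Total: 14.

14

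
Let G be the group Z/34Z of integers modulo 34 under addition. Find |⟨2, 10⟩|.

17

|⟨2⟩| = 17 and |⟨10⟩| = 17, so |H| is a multiple of lcm(17, 17) = 17 and divides |G| = 34.
Closing under the operation: H = {0, 2, 4, 6, 8, 10, 12, 14, 16, 18, 20, 22, 24, 26, 28, 30, 32}, so |H| = 17.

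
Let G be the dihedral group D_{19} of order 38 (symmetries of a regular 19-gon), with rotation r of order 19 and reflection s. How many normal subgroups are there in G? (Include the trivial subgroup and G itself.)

G has 22 subgroups. Checking conjugation-invariance by order — order 1: 1/1 normal; order 2: 0/19 normal; order 19: 1/1 normal; order 38: 1/1 normal.
Total normal subgroups: 3.

3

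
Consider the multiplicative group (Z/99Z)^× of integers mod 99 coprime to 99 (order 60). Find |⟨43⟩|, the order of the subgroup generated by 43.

Compute successive powers of 43 mod 99: 43, 67, 10, 34, 76, 1; 43^6 ≡ 1 (mod 99).
So |⟨43⟩| = 6.

6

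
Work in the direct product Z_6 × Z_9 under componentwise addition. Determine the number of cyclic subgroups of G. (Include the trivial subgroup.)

A cyclic subgroup of order d is generated by each of its φ(d) elements of order d, so the cyclic subgroups of order d number (#elements of order d)/φ(d).
Cyclic subgroups by order — order 1: 1; order 2: 1; order 3: 4; order 6: 4; order 9: 3; order 18: 3.
Total: 16.

16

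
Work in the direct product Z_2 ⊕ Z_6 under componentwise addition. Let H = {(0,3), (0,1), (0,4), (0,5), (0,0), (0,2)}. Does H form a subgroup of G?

|H| = 6 divides |G| = 12, consistent with Lagrange.
H contains the identity, every element's inverse is in H, and H is closed under +: it is a subgroup.
In fact H = ⟨(0,1)⟩.

Yes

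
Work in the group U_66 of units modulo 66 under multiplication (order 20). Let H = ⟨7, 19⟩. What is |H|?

10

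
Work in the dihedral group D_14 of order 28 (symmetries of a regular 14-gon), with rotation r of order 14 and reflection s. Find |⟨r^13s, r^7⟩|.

|⟨r^13s⟩| = 2 and |⟨r^7⟩| = 2, so |H| is a multiple of lcm(2, 2) = 2 and divides |G| = 28.
Closing under the operation: H = {e, r^7, r^6s, r^13s}, so |H| = 4.

4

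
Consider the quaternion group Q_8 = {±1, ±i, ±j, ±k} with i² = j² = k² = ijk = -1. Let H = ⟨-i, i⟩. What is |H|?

|⟨-i⟩| = 4 and |⟨i⟩| = 4, so |H| is a multiple of lcm(4, 4) = 4 and divides |G| = 8.
Closing under the operation: H = {1, -1, i, -i}, so |H| = 4.

4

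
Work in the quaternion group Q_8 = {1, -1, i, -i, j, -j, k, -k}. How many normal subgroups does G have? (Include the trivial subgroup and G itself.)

6

G has 6 subgroups. Checking conjugation-invariance by order — order 1: 1/1 normal; order 2: 1/1 normal; order 4: 3/3 normal; order 8: 1/1 normal.
Total normal subgroups: 6.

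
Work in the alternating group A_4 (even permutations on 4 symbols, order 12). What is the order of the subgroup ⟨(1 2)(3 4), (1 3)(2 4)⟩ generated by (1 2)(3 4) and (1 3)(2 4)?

4

|⟨(1 2)(3 4)⟩| = 2 and |⟨(1 3)(2 4)⟩| = 2, so |H| is a multiple of lcm(2, 2) = 2 and divides |G| = 12.
Closing under the operation: H = {e, (1 2)(3 4), (1 3)(2 4), (1 4)(2 3)}, so |H| = 4.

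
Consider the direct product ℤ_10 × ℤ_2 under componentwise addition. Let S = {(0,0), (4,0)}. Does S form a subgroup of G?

(4,0) ∈ S but its inverse (6,0) ∉ S, so S is not a subgroup.

No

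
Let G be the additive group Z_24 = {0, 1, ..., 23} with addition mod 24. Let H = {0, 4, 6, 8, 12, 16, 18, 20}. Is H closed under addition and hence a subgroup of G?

Closure fails: 4 + 6 = 10 ∉ H. So H is not a subgroup.

No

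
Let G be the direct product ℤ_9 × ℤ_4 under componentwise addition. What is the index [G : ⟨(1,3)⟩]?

|⟨(1,3)⟩| = 36 and |G| = 36.
By Lagrange, [G : H] = |G|/|H| = 36/36 = 1.

1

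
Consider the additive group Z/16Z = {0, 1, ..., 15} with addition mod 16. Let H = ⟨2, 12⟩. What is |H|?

8

|⟨2⟩| = 8 and |⟨12⟩| = 4, so |H| is a multiple of lcm(8, 4) = 8 and divides |G| = 16.
Closing under the operation: H = {0, 2, 4, 6, 8, 10, 12, 14}, so |H| = 8.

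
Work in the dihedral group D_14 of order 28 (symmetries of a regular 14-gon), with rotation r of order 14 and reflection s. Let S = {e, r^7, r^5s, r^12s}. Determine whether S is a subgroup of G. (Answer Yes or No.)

Yes

|S| = 4 divides |G| = 28, consistent with Lagrange.
S contains the identity, every element's inverse is in S, and S is closed under ·: it is a subgroup.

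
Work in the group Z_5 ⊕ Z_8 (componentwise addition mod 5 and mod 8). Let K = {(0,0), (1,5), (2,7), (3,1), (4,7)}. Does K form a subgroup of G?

No

(1,5) ∈ K but its inverse (4,3) ∉ K, so K is not a subgroup.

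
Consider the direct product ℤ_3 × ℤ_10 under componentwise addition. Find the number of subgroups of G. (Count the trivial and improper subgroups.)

8

|G| = 30, so by Lagrange every subgroup order divides 30. Divisors: 1, 2, 3, 5, 6, 10, 15, 30.
Subgroups by order — order 1: 1; order 2: 1; order 3: 1; order 5: 1; order 6: 1; order 10: 1; order 15: 1; order 30: 1.
Total: 1 + 1 + 1 + 1 + 1 + 1 + 1 + 1 = 8.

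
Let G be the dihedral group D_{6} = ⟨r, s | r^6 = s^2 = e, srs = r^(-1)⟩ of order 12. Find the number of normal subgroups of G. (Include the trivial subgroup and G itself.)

7

G has 16 subgroups. Checking conjugation-invariance by order — order 1: 1/1 normal; order 2: 1/7 normal; order 3: 1/1 normal; order 4: 0/3 normal; order 6: 3/3 normal; order 12: 1/1 normal.
Total normal subgroups: 7.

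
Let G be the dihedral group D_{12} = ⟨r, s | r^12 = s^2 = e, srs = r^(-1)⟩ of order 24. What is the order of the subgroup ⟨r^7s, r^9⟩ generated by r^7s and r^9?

|⟨r^7s⟩| = 2 and |⟨r^9⟩| = 4, so |H| is a multiple of lcm(2, 4) = 4 and divides |G| = 24.
Closing under the operation: H = {e, r^3, r^6, r^9, rs, r^4s, r^7s, r^10s}, so |H| = 8.

8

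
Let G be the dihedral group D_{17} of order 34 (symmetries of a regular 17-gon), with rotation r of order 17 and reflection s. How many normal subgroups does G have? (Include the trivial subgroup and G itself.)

3

G has 20 subgroups. Checking conjugation-invariance by order — order 1: 1/1 normal; order 2: 0/17 normal; order 17: 1/1 normal; order 34: 1/1 normal.
Total normal subgroups: 3.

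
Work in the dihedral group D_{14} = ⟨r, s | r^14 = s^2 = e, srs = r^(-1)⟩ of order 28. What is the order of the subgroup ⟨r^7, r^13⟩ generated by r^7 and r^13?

14

|⟨r^7⟩| = 2 and |⟨r^13⟩| = 14, so |H| is a multiple of lcm(2, 14) = 14 and divides |G| = 28.
Closing under the operation: H = {e, r, r^2, r^3, r^4, r^5, r^6, r^7, r^8, r^9, r^10, r^11, r^12, r^13}, so |H| = 14.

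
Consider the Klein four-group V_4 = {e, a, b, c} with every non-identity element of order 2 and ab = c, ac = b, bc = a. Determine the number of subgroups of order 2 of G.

3

|G| = 4 and 2 | 4, so subgroups of order 2 are possible by Lagrange.
The subgroups of order 2 are: {e, a}; {e, b}; {e, c}.
So G has 3 subgroups of order 2.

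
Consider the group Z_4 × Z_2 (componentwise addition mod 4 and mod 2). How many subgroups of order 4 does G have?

3

|G| = 8 and 4 | 8, so subgroups of order 4 are possible by Lagrange.
The subgroups of order 4 are: {(0,0), (0,1), (2,0), (2,1)}; {(0,0), (1,0), (2,0), (3,0)}; {(0,0), (1,1), (2,0), (3,1)}.
So G has 3 subgroups of order 4.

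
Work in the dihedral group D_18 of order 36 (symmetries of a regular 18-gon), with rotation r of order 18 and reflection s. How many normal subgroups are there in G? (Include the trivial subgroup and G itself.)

9

G has 45 subgroups. Checking conjugation-invariance by order — order 1: 1/1 normal; order 2: 1/19 normal; order 3: 1/1 normal; order 4: 0/9 normal; order 6: 1/7 normal; order 9: 1/1 normal; order 12: 0/3 normal; order 18: 3/3 normal; order 36: 1/1 normal.
Total normal subgroups: 9.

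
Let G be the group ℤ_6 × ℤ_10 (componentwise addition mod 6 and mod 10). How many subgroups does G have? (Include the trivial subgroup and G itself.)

20

|G| = 60, so by Lagrange every subgroup order divides 60. Divisors: 1, 2, 3, 4, 5, 6, 10, 12, 15, 20, 30, 60.
Subgroups by order — order 1: 1; order 2: 3; order 3: 1; order 4: 1; order 5: 1; order 6: 3; order 10: 3; order 12: 1; order 15: 1; order 20: 1; order 30: 3; order 60: 1.
Total: 1 + 3 + 1 + 1 + 1 + 3 + 3 + 1 + 1 + 1 + 3 + 1 = 20.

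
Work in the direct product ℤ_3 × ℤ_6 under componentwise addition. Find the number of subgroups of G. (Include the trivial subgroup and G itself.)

|G| = 18, so by Lagrange every subgroup order divides 18. Divisors: 1, 2, 3, 6, 9, 18.
Subgroups by order — order 1: 1; order 2: 1; order 3: 4; order 6: 4; order 9: 1; order 18: 1.
Total: 1 + 1 + 4 + 4 + 1 + 1 = 12.

12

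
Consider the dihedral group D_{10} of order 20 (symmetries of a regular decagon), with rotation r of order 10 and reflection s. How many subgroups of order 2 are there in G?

|G| = 20 and 2 | 20, so subgroups of order 2 are possible by Lagrange.
The subgroups of order 2 are: {e, r^2s}; {e, r^3s}; {e, r^4s}; {e, r^5}; … (11 in all).
So G has 11 subgroups of order 2.

11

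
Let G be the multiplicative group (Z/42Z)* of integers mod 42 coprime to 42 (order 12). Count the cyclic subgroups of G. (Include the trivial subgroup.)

Each element a generates a cyclic subgroup ⟨a⟩; distinct elements may generate the same one (a cyclic group of order d has φ(d) generators).
Cyclic subgroups by order — order 1: 1; order 2: 3; order 3: 1; order 6: 3.
Total: 8.

8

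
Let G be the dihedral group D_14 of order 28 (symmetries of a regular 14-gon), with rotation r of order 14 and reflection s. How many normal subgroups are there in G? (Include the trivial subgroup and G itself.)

G has 28 subgroups. Checking conjugation-invariance by order — order 1: 1/1 normal; order 2: 1/15 normal; order 4: 0/7 normal; order 7: 1/1 normal; order 14: 3/3 normal; order 28: 1/1 normal.
Total normal subgroups: 7.

7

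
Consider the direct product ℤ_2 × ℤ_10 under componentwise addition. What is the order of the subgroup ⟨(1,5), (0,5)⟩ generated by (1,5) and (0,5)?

4

|⟨(1,5)⟩| = 2 and |⟨(0,5)⟩| = 2, so |H| is a multiple of lcm(2, 2) = 2 and divides |G| = 20.
Closing under the operation: H = {(0,0), (0,5), (1,0), (1,5)}, so |H| = 4.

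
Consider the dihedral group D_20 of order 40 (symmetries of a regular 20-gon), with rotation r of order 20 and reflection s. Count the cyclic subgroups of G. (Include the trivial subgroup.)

26

A cyclic subgroup of order d is generated by each of its φ(d) elements of order d, so the cyclic subgroups of order d number (#elements of order d)/φ(d).
Cyclic subgroups by order — order 1: 1; order 2: 21; order 4: 1; order 5: 1; order 10: 1; order 20: 1.
Total: 26.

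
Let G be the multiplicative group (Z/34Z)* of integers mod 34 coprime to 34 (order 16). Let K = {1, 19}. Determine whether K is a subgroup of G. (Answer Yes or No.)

No

19 ∈ K but its inverse 9 ∉ K, so K is not a subgroup.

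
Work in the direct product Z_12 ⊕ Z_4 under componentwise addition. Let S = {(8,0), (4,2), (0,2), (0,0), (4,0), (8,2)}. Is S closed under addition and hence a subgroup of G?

|S| = 6 divides |G| = 48, consistent with Lagrange.
S contains the identity, every element's inverse is in S, and S is closed under +: it is a subgroup.
In fact S = ⟨(4,2)⟩.

Yes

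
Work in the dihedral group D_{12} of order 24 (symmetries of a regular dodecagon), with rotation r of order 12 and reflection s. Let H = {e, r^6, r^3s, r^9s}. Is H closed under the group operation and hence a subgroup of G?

Yes

|H| = 4 divides |G| = 24, consistent with Lagrange.
H contains the identity, every element's inverse is in H, and H is closed under ·: it is a subgroup.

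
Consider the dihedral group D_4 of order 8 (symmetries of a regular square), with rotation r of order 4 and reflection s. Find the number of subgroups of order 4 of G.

3

|G| = 8 and 4 | 8, so subgroups of order 4 are possible by Lagrange.
The subgroups of order 4 are: {e, r, r^2, r^3}; {e, r^2, s, r^2s}; {e, r^2, rs, r^3s}.
So G has 3 subgroups of order 4.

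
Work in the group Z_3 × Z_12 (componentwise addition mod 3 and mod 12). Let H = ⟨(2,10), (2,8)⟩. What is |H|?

|⟨(2,10)⟩| = 6 and |⟨(2,8)⟩| = 3, so |H| is a multiple of lcm(6, 3) = 6 and divides |G| = 36.
Closing under the operation: H = {(0,0), (0,2), (0,4), (0,6), (0,8), (0,10), (1,0), (1,2), (1,4), (1,6), (1,8), (1,10), (2,0), (2,2), (2,4), (2,6), (2,8), (2,10)}, so |H| = 18.

18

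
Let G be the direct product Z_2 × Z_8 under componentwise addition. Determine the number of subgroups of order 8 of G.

|G| = 16 and 8 | 16, so subgroups of order 8 are possible by Lagrange.
The subgroups of order 8 are: {(0,0), (0,1), (0,2), (0,3), (0,4), (0,5), (0,6), (0,7)}; {(0,0), (0,2), (0,4), (0,6), (1,0), (1,2), (1,4), (1,6)}; {(0,0), (0,2), (0,4), (0,6), (1,1), (1,3), (1,5), (1,7)}.
So G has 3 subgroups of order 8.

3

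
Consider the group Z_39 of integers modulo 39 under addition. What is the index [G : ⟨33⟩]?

|⟨33⟩| = 13 and |G| = 39.
By Lagrange, [G : H] = |G|/|H| = 39/13 = 3.

3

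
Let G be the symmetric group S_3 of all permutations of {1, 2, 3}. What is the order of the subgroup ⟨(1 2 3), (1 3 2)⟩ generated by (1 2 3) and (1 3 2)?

|⟨(1 2 3)⟩| = 3 and |⟨(1 3 2)⟩| = 3, so |H| is a multiple of lcm(3, 3) = 3 and divides |G| = 6.
Closing under the operation: H = {e, (1 2 3), (1 3 2)}, so |H| = 3.

3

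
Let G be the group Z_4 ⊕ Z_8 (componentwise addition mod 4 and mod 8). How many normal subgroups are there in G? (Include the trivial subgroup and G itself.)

G is abelian, so every subgroup is normal.
G has 22 subgroups in total, hence 22 normal subgroups.

22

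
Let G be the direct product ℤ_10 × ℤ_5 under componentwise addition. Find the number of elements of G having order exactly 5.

An element (a,b) has order lcm(ord(a), ord(b)); count pairs with lcm equal to 5.
Enumerating gives 24 such elements.

24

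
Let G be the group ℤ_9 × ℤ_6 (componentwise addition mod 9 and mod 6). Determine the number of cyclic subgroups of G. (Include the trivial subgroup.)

A cyclic subgroup of order d is generated by each of its φ(d) elements of order d, so the cyclic subgroups of order d number (#elements of order d)/φ(d).
Cyclic subgroups by order — order 1: 1; order 2: 1; order 3: 4; order 6: 4; order 9: 3; order 18: 3.
Total: 16.

16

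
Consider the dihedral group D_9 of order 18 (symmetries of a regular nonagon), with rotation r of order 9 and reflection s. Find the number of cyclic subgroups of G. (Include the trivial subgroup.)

12

Each element a generates a cyclic subgroup ⟨a⟩; distinct elements may generate the same one (a cyclic group of order d has φ(d) generators).
Cyclic subgroups by order — order 1: 1; order 2: 9; order 3: 1; order 9: 1.
Total: 12.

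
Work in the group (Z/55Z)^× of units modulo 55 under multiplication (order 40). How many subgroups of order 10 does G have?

|G| = 40 and 10 | 40, so subgroups of order 10 are possible by Lagrange.
The subgroups of order 10 are: {1, 4, 9, 14, 16, 26, 31, 34, 36, 49}; {1, 16, 19, 24, 26, 29, 31, 36, 39, 54}; {1, 6, 16, 21, 26, 31, 36, 41, 46, 51}.
So G has 3 subgroups of order 10.

3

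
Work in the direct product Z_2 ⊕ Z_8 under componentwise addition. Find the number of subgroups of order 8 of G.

|G| = 16 and 8 | 16, so subgroups of order 8 are possible by Lagrange.
The subgroups of order 8 are: {(0,0), (0,1), (0,2), (0,3), (0,4), (0,5), (0,6), (0,7)}; {(0,0), (0,2), (0,4), (0,6), (1,0), (1,2), (1,4), (1,6)}; {(0,0), (0,2), (0,4), (0,6), (1,1), (1,3), (1,5), (1,7)}.
So G has 3 subgroups of order 8.

3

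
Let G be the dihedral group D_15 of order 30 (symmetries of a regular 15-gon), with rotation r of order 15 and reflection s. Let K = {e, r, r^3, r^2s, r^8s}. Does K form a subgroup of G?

No

r ∈ K but its inverse r^14 ∉ K, so K is not a subgroup.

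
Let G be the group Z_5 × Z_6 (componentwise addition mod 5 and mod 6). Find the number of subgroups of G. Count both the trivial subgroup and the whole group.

|G| = 30, so by Lagrange every subgroup order divides 30. Divisors: 1, 2, 3, 5, 6, 10, 15, 30.
Subgroups by order — order 1: 1; order 2: 1; order 3: 1; order 5: 1; order 6: 1; order 10: 1; order 15: 1; order 30: 1.
Total: 1 + 1 + 1 + 1 + 1 + 1 + 1 + 1 = 8.

8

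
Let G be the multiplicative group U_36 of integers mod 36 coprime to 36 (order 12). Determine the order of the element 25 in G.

3

Compute successive powers of 25 mod 36: 25, 13, 1; 25^3 ≡ 1 (mod 36).
So |⟨25⟩| = 3.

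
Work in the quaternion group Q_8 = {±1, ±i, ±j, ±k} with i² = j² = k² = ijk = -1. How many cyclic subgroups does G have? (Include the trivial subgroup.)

Each element a generates a cyclic subgroup ⟨a⟩; distinct elements may generate the same one (a cyclic group of order d has φ(d) generators).
Cyclic subgroups by order — order 1: 1; order 2: 1; order 4: 3.
Total: 5.

5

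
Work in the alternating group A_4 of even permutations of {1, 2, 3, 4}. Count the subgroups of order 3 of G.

|G| = 12 and 3 | 12, so subgroups of order 3 are possible by Lagrange.
The subgroups of order 3 are: {e, (1 2 3), (1 3 2)}; {e, (1 2 4), (1 4 2)}; {e, (1 3 4), (1 4 3)}; {e, (2 3 4), (2 4 3)}.
So G has 4 subgroups of order 3.

4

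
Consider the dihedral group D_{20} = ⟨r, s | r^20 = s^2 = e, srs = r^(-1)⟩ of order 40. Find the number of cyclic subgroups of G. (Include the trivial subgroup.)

26

Each element a generates a cyclic subgroup ⟨a⟩; distinct elements may generate the same one (a cyclic group of order d has φ(d) generators).
Cyclic subgroups by order — order 1: 1; order 2: 21; order 4: 1; order 5: 1; order 10: 1; order 20: 1.
Total: 26.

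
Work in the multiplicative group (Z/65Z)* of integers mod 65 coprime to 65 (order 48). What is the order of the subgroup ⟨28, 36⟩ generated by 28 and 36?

24

|⟨28⟩| = 12 and |⟨36⟩| = 6, so |H| is a multiple of lcm(12, 6) = 12 and divides |G| = 48.
Closing under the operation: H = {1, 2, 4, 7, 8, 9, 14, 16, 18, 28, 29, 32, 33, 36, 37, 47, 49, 51, 56, 57, 58, 61, 63, 64}, so |H| = 24.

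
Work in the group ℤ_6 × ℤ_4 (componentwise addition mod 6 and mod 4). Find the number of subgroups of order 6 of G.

|G| = 24 and 6 | 24, so subgroups of order 6 are possible by Lagrange.
The subgroups of order 6 are: {(0,0), (0,2), (2,0), (2,2), (4,0), (4,2)}; {(0,0), (1,0), (2,0), (3,0), (4,0), (5,0)}; {(0,0), (1,2), (2,0), (3,2), (4,0), (5,2)}.
So G has 3 subgroups of order 6.

3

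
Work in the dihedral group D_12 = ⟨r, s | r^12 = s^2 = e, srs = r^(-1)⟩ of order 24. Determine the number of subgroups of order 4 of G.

|G| = 24 and 4 | 24, so subgroups of order 4 are possible by Lagrange.
The subgroups of order 4 are: {e, r^6, r^4s, r^10s}; {e, r^6, r^5s, r^11s}; {e, r^6, r^2s, r^8s}; {e, r^3, r^6, r^9}; … (7 in all).
So G has 7 subgroups of order 4.

7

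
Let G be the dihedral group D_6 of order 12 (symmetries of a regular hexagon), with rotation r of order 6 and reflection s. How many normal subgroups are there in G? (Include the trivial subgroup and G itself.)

7

G has 16 subgroups. Checking conjugation-invariance by order — order 1: 1/1 normal; order 2: 1/7 normal; order 3: 1/1 normal; order 4: 0/3 normal; order 6: 3/3 normal; order 12: 1/1 normal.
Total normal subgroups: 7.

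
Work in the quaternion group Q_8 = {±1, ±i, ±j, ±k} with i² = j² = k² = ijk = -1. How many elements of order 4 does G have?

6

The elements of order 4 are: i, -i, j, -j, k, -k.
That's 6.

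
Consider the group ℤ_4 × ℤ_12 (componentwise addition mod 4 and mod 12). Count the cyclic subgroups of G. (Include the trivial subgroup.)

A cyclic subgroup of order d is generated by each of its φ(d) elements of order d, so the cyclic subgroups of order d number (#elements of order d)/φ(d).
Cyclic subgroups by order — order 1: 1; order 2: 3; order 3: 1; order 4: 6; order 6: 3; order 12: 6.
Total: 20.

20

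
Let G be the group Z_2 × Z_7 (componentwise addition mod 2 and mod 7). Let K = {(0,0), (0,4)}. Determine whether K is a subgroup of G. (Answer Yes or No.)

No

(0,4) ∈ K but its inverse (0,3) ∉ K, so K is not a subgroup.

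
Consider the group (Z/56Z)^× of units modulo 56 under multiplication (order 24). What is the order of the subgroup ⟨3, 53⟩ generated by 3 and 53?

|⟨3⟩| = 6 and |⟨53⟩| = 6, so |H| is a multiple of lcm(6, 6) = 6 and divides |G| = 24.
Closing under the operation: H = {1, 3, 9, 19, 25, 27, 29, 31, 37, 47, 53, 55}, so |H| = 12.

12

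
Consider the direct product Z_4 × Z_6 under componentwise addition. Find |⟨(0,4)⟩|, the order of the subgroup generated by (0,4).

The order of (0,4) in Z_4 × Z_6 is lcm(ord(0) in Z_4, ord(4) in Z_6).
ord(0) = 1 and ord(4) = 3, so |⟨(0,4)⟩| = lcm(1, 3) = 3.

3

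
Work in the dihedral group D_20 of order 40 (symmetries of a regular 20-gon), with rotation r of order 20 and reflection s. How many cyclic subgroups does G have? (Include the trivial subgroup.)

Each element a generates a cyclic subgroup ⟨a⟩; distinct elements may generate the same one (a cyclic group of order d has φ(d) generators).
Cyclic subgroups by order — order 1: 1; order 2: 21; order 4: 1; order 5: 1; order 10: 1; order 20: 1.
Total: 26.

26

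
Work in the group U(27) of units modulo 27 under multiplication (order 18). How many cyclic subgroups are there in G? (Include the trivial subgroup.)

6

A cyclic subgroup of order d is generated by each of its φ(d) elements of order d, so the cyclic subgroups of order d number (#elements of order d)/φ(d).
Cyclic subgroups by order — order 1: 1; order 2: 1; order 3: 1; order 6: 1; order 9: 1; order 18: 1.
Total: 6.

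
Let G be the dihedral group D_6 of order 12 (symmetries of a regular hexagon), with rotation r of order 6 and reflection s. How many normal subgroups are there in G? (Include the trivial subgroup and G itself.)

7

G has 16 subgroups. Checking conjugation-invariance by order — order 1: 1/1 normal; order 2: 1/7 normal; order 3: 1/1 normal; order 4: 0/3 normal; order 6: 3/3 normal; order 12: 1/1 normal.
Total normal subgroups: 7.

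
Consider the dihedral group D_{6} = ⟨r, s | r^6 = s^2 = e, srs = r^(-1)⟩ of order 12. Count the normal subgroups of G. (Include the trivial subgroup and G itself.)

7

G has 16 subgroups. Checking conjugation-invariance by order — order 1: 1/1 normal; order 2: 1/7 normal; order 3: 1/1 normal; order 4: 0/3 normal; order 6: 3/3 normal; order 12: 1/1 normal.
Total normal subgroups: 7.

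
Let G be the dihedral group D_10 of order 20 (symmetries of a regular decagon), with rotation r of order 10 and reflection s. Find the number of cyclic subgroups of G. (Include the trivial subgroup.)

14

Group the elements of G by the cyclic subgroup they generate; each cyclic subgroup of order d accounts for φ(d) elements.
Cyclic subgroups by order — order 1: 1; order 2: 11; order 5: 1; order 10: 1.
Total: 14.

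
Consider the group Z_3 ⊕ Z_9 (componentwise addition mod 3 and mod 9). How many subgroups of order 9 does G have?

|G| = 27 and 9 | 27, so subgroups of order 9 are possible by Lagrange.
The subgroups of order 9 are: {(0,0), (0,1), (0,2), (0,3), (0,4), (0,5), (0,6), (0,7), (0,8)}; {(0,0), (0,3), (0,6), (1,0), (1,3), (1,6), (2,0), (2,3), (2,6)}; {(0,0), (0,3), (0,6), (1,1), (1,4), (1,7), (2,2), (2,5), (2,8)}; {(0,0), (0,3), (0,6), (1,2), (1,5), (1,8), (2,1), (2,4), (2,7)}.
So G has 4 subgroups of order 9.

4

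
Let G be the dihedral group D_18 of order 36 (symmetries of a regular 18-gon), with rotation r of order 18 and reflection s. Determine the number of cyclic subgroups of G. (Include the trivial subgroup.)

A cyclic subgroup of order d is generated by each of its φ(d) elements of order d, so the cyclic subgroups of order d number (#elements of order d)/φ(d).
Cyclic subgroups by order — order 1: 1; order 2: 19; order 3: 1; order 6: 1; order 9: 1; order 18: 1.
Total: 24.

24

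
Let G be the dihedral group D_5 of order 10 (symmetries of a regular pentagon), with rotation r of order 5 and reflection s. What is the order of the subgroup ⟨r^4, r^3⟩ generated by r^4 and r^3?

5

|⟨r^4⟩| = 5 and |⟨r^3⟩| = 5, so |H| is a multiple of lcm(5, 5) = 5 and divides |G| = 10.
Closing under the operation: H = {e, r, r^2, r^3, r^4}, so |H| = 5.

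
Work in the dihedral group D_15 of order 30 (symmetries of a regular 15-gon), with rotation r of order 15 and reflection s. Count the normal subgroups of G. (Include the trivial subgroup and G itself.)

G has 28 subgroups. Checking conjugation-invariance by order — order 1: 1/1 normal; order 2: 0/15 normal; order 3: 1/1 normal; order 5: 1/1 normal; order 6: 0/5 normal; order 10: 0/3 normal; order 15: 1/1 normal; order 30: 1/1 normal.
Total normal subgroups: 5.

5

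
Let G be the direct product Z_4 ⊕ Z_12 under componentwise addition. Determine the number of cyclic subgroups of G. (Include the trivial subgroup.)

20

Each element a generates a cyclic subgroup ⟨a⟩; distinct elements may generate the same one (a cyclic group of order d has φ(d) generators).
Cyclic subgroups by order — order 1: 1; order 2: 3; order 3: 1; order 4: 6; order 6: 3; order 12: 6.
Total: 20.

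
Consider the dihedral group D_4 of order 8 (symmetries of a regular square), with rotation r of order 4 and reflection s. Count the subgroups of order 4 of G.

3

|G| = 8 and 4 | 8, so subgroups of order 4 are possible by Lagrange.
The subgroups of order 4 are: {e, r, r^2, r^3}; {e, r^2, s, r^2s}; {e, r^2, rs, r^3s}.
So G has 3 subgroups of order 4.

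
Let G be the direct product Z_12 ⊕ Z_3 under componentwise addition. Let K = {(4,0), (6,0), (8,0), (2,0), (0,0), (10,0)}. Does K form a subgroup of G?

Yes

|K| = 6 divides |G| = 36, consistent with Lagrange.
K contains the identity, every element's inverse is in K, and K is closed under +: it is a subgroup.
In fact K = ⟨(10,0)⟩.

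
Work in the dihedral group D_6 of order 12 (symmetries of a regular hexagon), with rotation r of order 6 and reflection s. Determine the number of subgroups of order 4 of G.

|G| = 12 and 4 | 12, so subgroups of order 4 are possible by Lagrange.
The subgroups of order 4 are: {e, r^3, r^2s, r^5s}; {e, r^3, s, r^3s}; {e, r^3, rs, r^4s}.
So G has 3 subgroups of order 4.

3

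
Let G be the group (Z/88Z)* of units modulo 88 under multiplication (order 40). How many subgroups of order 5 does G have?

1

|G| = 40 and 5 | 40, so subgroups of order 5 are possible by Lagrange.
The subgroups of order 5 are: {1, 9, 25, 49, 81}.
So G has 1 subgroup of order 5.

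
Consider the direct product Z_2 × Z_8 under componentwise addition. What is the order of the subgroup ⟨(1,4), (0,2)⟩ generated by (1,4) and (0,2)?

|⟨(1,4)⟩| = 2 and |⟨(0,2)⟩| = 4, so |H| is a multiple of lcm(2, 4) = 4 and divides |G| = 16.
Closing under the operation: H = {(0,0), (0,2), (0,4), (0,6), (1,0), (1,2), (1,4), (1,6)}, so |H| = 8.

8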